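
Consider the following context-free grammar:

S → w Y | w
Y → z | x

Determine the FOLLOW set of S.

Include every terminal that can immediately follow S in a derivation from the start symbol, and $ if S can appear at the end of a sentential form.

We compute FOLLOW(S) using the standard algorithm.
FOLLOW(S) starts with {$}.
FIRST(S) = {w}
FIRST(Y) = {x, z}
FOLLOW(S) = {$}
FOLLOW(Y) = {$}
Therefore, FOLLOW(S) = {$}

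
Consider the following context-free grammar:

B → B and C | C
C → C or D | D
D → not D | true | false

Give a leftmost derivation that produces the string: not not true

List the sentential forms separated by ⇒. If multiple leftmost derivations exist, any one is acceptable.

B ⇒ C ⇒ D ⇒ not D ⇒ not not D ⇒ not not true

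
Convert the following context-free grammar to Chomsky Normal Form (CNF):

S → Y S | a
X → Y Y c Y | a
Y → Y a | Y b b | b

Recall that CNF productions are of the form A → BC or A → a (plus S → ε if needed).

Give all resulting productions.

S → a; TC → c; X → a; TA → a; TB → b; Y → b; S → Y S; X → Y X0; X0 → Y X1; X1 → TC Y; Y → Y TA; Y → Y X2; X2 → TB TB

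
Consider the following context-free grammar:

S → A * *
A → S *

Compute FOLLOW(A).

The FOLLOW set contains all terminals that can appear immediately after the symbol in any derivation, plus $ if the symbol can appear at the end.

We compute FOLLOW(A) using the standard algorithm.
FOLLOW(S) starts with {$}.
FIRST(A) = {}
FIRST(S) = {}
FOLLOW(A) = {*}
FOLLOW(S) = {$, *}
Therefore, FOLLOW(A) = {*}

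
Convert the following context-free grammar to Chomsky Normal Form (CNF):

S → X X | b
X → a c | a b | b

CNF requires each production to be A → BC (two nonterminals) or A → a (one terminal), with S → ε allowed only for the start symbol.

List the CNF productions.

S → b; TA → a; TC → c; TB → b; X → b; S → X X; X → TA TC; X → TA TB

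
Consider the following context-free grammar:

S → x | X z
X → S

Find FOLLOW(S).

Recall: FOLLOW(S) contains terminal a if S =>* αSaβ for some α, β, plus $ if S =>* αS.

We compute FOLLOW(S) using the standard algorithm.
FOLLOW(S) starts with {$}.
FIRST(S) = {x}
FIRST(X) = {x}
FOLLOW(S) = {$, z}
FOLLOW(X) = {z}
Therefore, FOLLOW(S) = {$, z}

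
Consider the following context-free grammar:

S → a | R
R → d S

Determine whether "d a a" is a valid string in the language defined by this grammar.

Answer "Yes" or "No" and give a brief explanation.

No - no valid derivation exists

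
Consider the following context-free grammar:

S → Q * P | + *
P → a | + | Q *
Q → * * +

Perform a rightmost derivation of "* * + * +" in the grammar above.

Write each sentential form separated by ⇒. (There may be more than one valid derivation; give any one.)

S ⇒ Q * P ⇒ Q * + ⇒ * * + * +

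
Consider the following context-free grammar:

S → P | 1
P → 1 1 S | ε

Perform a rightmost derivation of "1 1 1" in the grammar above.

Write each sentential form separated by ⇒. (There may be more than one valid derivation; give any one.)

S ⇒ P ⇒ 1 1 S ⇒ 1 1 1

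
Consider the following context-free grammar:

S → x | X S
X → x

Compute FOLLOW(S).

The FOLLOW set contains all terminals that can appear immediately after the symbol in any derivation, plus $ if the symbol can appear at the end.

We compute FOLLOW(S) using the standard algorithm.
FOLLOW(S) starts with {$}.
FIRST(S) = {x}
FIRST(X) = {x}
FOLLOW(S) = {$}
FOLLOW(X) = {x}
Therefore, FOLLOW(S) = {$}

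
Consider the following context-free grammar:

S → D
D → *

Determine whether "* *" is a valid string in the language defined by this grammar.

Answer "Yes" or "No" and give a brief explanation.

No - no valid derivation exists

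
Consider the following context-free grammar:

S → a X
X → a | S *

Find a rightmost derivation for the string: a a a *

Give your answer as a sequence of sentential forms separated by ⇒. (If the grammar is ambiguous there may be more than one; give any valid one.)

S ⇒ a X ⇒ a S * ⇒ a a X * ⇒ a a a *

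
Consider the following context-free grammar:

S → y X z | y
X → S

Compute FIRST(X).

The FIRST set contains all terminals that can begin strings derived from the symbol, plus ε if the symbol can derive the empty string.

We compute FIRST(X) using the standard algorithm.
FIRST(S) = {y}
FIRST(X) = {y}
Therefore, FIRST(X) = {y}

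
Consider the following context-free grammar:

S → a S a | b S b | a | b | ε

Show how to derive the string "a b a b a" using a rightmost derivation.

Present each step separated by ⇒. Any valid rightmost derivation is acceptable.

S ⇒ a S a ⇒ a b S b a ⇒ a b a b a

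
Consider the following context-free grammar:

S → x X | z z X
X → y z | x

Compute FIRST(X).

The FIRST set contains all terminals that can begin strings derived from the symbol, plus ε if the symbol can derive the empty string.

We compute FIRST(X) using the standard algorithm.
FIRST(S) = {x, z}
FIRST(X) = {x, y}
Therefore, FIRST(X) = {x, y}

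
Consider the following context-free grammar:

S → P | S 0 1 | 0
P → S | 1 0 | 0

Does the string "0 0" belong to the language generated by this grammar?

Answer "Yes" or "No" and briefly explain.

No - no valid derivation exists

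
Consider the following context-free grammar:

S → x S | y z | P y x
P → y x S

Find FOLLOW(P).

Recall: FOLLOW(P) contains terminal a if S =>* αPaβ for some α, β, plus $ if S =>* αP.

We compute FOLLOW(P) using the standard algorithm.
FOLLOW(S) starts with {$}.
FIRST(P) = {y}
FIRST(S) = {x, y}
FOLLOW(P) = {y}
FOLLOW(S) = {$, y}
Therefore, FOLLOW(P) = {y}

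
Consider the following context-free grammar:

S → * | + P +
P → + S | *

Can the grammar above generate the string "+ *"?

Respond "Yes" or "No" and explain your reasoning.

No - no valid derivation exists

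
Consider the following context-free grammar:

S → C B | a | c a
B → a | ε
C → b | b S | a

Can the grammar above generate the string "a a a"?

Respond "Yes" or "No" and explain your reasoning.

No - no valid derivation exists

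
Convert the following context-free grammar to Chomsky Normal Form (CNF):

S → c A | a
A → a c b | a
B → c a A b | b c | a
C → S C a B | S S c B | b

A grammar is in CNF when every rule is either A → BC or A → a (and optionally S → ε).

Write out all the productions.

TC → c; S → a; TA → a; TB → b; A → a; B → a; C → b; S → TC A; A → TA X0; X0 → TC TB; B → TC X1; X1 → TA X2; X2 → A TB; B → TB TC; C → S X3; X3 → C X4; X4 → TA B; C → S X5; X5 → S X6; X6 → TC B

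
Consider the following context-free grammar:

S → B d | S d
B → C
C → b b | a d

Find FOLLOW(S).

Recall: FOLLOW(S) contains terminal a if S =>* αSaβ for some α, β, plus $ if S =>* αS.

We compute FOLLOW(S) using the standard algorithm.
FOLLOW(S) starts with {$}.
FIRST(B) = {a, b}
FIRST(C) = {a, b}
FIRST(S) = {a, b}
FOLLOW(B) = {d}
FOLLOW(C) = {d}
FOLLOW(S) = {$, d}
Therefore, FOLLOW(S) = {$, d}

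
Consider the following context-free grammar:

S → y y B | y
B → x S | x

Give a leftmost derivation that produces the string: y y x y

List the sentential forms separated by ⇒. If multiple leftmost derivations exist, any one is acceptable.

S ⇒ y y B ⇒ y y x S ⇒ y y x y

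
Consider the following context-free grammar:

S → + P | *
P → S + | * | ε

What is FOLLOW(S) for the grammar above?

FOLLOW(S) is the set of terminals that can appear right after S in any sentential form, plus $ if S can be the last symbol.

We compute FOLLOW(S) using the standard algorithm.
FOLLOW(S) starts with {$}.
FIRST(P) = {*, +, ε}
FIRST(S) = {*, +}
FOLLOW(P) = {$, +}
FOLLOW(S) = {$, +}
Therefore, FOLLOW(S) = {$, +}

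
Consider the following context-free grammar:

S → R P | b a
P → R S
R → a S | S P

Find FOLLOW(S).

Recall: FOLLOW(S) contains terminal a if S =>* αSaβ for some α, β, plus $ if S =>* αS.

We compute FOLLOW(S) using the standard algorithm.
FOLLOW(S) starts with {$}.
FIRST(P) = {a, b}
FIRST(R) = {a, b}
FIRST(S) = {a, b}
FOLLOW(P) = {$, a, b}
FOLLOW(R) = {a, b}
FOLLOW(S) = {$, a, b}
Therefore, FOLLOW(S) = {$, a, b}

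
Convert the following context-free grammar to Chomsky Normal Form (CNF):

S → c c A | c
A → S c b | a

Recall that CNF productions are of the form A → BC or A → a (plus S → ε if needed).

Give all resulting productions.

TC → c; S → c; TB → b; A → a; S → TC X0; X0 → TC A; A → S X1; X1 → TC TB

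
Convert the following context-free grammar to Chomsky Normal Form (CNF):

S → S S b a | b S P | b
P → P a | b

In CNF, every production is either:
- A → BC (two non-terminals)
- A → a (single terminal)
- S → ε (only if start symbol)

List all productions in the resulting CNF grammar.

TB → b; TA → a; S → b; P → b; S → S X0; X0 → S X1; X1 → TB TA; S → TB X2; X2 → S P; P → P TA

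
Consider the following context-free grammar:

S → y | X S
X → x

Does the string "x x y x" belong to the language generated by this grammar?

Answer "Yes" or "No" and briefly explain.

No - no valid derivation exists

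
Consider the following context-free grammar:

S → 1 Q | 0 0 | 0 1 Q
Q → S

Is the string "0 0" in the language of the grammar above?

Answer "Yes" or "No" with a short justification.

Yes - a valid derivation exists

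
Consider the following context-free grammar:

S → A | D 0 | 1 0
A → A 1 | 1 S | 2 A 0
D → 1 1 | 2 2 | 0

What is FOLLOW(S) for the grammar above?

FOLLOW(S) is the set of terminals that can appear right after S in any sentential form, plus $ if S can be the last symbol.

We compute FOLLOW(S) using the standard algorithm.
FOLLOW(S) starts with {$}.
FIRST(A) = {1, 2}
FIRST(D) = {0, 1, 2}
FIRST(S) = {0, 1, 2}
FOLLOW(A) = {$, 0, 1}
FOLLOW(D) = {0}
FOLLOW(S) = {$, 0, 1}
Therefore, FOLLOW(S) = {$, 0, 1}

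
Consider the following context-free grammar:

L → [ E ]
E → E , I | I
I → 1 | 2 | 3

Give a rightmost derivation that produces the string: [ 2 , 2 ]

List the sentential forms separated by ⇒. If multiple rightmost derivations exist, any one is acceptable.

L ⇒ [ E ] ⇒ [ E , I ] ⇒ [ E , 2 ] ⇒ [ I , 2 ] ⇒ [ 2 , 2 ]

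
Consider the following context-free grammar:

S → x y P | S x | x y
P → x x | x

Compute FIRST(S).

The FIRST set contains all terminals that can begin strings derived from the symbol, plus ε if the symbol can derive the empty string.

We compute FIRST(S) using the standard algorithm.
FIRST(P) = {x}
FIRST(S) = {x}
Therefore, FIRST(S) = {x}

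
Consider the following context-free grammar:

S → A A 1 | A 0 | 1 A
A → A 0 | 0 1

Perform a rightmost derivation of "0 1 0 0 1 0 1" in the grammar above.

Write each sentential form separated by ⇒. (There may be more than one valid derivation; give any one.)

S ⇒ A A 1 ⇒ A A 0 1 ⇒ A 0 1 0 1 ⇒ A 0 0 1 0 1 ⇒ 0 1 0 0 1 0 1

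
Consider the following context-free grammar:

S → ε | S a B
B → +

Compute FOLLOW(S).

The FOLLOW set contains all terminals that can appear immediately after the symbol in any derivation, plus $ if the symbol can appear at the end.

We compute FOLLOW(S) using the standard algorithm.
FOLLOW(S) starts with {$}.
FIRST(B) = {+}
FIRST(S) = {a, ε}
FOLLOW(B) = {$, a}
FOLLOW(S) = {$, a}
Therefore, FOLLOW(S) = {$, a}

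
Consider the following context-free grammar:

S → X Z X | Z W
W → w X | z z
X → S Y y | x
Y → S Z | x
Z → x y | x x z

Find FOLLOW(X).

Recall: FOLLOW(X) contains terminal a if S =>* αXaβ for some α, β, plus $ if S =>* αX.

We compute FOLLOW(X) using the standard algorithm.
FOLLOW(S) starts with {$}.
FIRST(S) = {x}
FIRST(W) = {w, z}
FIRST(X) = {x}
FIRST(Y) = {x}
FIRST(Z) = {x}
FOLLOW(S) = {$, x}
FOLLOW(W) = {$, x}
FOLLOW(X) = {$, x}
FOLLOW(Y) = {y}
FOLLOW(Z) = {w, x, y, z}
Therefore, FOLLOW(X) = {$, x}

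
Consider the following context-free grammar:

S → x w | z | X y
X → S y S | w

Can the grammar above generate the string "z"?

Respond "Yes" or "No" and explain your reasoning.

Yes - a valid derivation exists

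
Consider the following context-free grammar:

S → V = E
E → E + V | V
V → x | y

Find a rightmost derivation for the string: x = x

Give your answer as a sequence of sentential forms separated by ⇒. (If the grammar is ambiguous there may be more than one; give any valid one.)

S ⇒ V = E ⇒ V = V ⇒ V = x ⇒ x = x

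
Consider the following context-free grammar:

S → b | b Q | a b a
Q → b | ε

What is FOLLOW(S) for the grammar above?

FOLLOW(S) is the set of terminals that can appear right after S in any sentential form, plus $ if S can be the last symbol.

We compute FOLLOW(S) using the standard algorithm.
FOLLOW(S) starts with {$}.
FIRST(Q) = {b, ε}
FIRST(S) = {a, b}
FOLLOW(Q) = {$}
FOLLOW(S) = {$}
Therefore, FOLLOW(S) = {$}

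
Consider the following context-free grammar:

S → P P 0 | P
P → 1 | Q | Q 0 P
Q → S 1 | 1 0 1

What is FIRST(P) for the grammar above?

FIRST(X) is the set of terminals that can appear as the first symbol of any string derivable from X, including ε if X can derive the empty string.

We compute FIRST(P) using the standard algorithm.
FIRST(P) = {1}
FIRST(Q) = {1}
FIRST(S) = {1}
Therefore, FIRST(P) = {1}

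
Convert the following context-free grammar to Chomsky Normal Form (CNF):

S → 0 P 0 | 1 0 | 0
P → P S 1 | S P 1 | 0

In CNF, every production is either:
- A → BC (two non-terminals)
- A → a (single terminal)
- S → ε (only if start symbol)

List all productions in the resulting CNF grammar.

T0 → 0; T1 → 1; S → 0; P → 0; S → T0 X0; X0 → P T0; S → T1 T0; P → P X1; X1 → S T1; P → S X2; X2 → P T1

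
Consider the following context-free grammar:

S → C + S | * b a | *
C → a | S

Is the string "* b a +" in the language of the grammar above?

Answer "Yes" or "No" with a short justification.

No - no valid derivation exists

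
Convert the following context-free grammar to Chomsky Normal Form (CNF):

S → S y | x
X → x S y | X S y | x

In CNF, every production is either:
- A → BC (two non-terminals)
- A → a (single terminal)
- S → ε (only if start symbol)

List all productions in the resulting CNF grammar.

TY → y; S → x; TX → x; X → x; S → S TY; X → TX X0; X0 → S TY; X → X X1; X1 → S TY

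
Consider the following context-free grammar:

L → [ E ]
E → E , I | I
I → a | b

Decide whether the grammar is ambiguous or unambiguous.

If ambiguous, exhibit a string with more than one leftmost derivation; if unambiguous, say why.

Unambiguous - every string in the language has a unique leftmost derivation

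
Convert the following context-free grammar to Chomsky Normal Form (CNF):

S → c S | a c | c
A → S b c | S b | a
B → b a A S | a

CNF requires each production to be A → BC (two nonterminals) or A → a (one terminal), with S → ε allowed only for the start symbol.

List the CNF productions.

TC → c; TA → a; S → c; TB → b; A → a; B → a; S → TC S; S → TA TC; A → S X0; X0 → TB TC; A → S TB; B → TB X1; X1 → TA X2; X2 → A S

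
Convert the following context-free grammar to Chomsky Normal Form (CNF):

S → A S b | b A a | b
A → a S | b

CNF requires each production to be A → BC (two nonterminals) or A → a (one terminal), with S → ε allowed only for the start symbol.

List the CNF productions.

TB → b; TA → a; S → b; A → b; S → A X0; X0 → S TB; S → TB X1; X1 → A TA; A → TA S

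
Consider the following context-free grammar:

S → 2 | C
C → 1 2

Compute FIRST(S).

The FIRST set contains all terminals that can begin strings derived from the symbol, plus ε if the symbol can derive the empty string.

We compute FIRST(S) using the standard algorithm.
FIRST(C) = {1}
FIRST(S) = {1, 2}
Therefore, FIRST(S) = {1, 2}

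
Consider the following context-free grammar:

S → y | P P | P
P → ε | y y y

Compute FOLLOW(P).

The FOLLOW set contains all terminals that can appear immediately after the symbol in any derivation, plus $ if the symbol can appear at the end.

We compute FOLLOW(P) using the standard algorithm.
FOLLOW(S) starts with {$}.
FIRST(P) = {y, ε}
FIRST(S) = {y, ε}
FOLLOW(P) = {$, y}
FOLLOW(S) = {$}
Therefore, FOLLOW(P) = {$, y}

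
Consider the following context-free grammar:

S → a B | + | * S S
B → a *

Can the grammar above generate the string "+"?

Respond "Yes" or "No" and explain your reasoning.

Yes - a valid derivation exists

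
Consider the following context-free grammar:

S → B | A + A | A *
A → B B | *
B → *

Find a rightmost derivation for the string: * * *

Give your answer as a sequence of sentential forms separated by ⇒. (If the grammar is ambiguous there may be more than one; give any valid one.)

S ⇒ A * ⇒ B B * ⇒ B * * ⇒ * * *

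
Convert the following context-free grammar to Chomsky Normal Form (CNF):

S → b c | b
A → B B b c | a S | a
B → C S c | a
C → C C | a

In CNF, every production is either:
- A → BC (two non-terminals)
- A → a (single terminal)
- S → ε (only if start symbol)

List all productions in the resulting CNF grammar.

TB → b; TC → c; S → b; TA → a; A → a; B → a; C → a; S → TB TC; A → B X0; X0 → B X1; X1 → TB TC; A → TA S; B → C X2; X2 → S TC; C → C C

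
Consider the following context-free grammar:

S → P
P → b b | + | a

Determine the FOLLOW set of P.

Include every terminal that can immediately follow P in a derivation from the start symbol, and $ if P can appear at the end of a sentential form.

We compute FOLLOW(P) using the standard algorithm.
FOLLOW(S) starts with {$}.
FIRST(P) = {+, a, b}
FIRST(S) = {+, a, b}
FOLLOW(P) = {$}
FOLLOW(S) = {$}
Therefore, FOLLOW(P) = {$}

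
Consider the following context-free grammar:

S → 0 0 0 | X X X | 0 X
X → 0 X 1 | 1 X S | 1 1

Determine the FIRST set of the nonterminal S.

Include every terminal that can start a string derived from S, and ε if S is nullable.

We compute FIRST(S) using the standard algorithm.
FIRST(S) = {0, 1}
FIRST(X) = {0, 1}
Therefore, FIRST(S) = {0, 1}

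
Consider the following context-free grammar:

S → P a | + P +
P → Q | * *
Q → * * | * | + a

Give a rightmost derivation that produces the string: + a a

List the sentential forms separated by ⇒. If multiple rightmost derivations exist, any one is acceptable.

S ⇒ P a ⇒ Q a ⇒ + a a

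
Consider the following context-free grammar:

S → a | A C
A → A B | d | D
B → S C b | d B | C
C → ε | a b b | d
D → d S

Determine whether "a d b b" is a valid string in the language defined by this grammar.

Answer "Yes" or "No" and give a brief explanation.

No - no valid derivation exists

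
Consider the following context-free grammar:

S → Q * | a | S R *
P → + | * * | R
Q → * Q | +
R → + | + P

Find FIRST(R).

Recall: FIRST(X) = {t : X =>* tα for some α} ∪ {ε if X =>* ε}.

We compute FIRST(R) using the standard algorithm.
FIRST(P) = {*, +}
FIRST(Q) = {*, +}
FIRST(R) = {+}
FIRST(S) = {*, +, a}
Therefore, FIRST(R) = {+}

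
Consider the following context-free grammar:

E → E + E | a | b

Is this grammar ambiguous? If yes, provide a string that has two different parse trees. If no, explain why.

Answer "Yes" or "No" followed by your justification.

Yes - the string 'b + b + b + b + a' has two distinct leftmost derivations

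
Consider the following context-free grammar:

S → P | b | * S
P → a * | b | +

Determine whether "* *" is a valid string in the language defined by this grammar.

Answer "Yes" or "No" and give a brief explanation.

No - no valid derivation exists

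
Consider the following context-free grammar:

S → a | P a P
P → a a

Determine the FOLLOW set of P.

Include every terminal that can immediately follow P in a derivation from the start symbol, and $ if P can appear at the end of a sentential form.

We compute FOLLOW(P) using the standard algorithm.
FOLLOW(S) starts with {$}.
FIRST(P) = {a}
FIRST(S) = {a}
FOLLOW(P) = {$, a}
FOLLOW(S) = {$}
Therefore, FOLLOW(P) = {$, a}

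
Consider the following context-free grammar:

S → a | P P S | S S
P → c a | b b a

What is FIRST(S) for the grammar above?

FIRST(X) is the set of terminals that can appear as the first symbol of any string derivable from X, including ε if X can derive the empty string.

We compute FIRST(S) using the standard algorithm.
FIRST(P) = {b, c}
FIRST(S) = {a, b, c}
Therefore, FIRST(S) = {a, b, c}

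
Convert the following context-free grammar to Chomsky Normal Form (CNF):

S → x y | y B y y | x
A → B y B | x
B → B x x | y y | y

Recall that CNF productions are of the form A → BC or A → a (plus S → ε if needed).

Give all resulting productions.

TX → x; TY → y; S → x; A → x; B → y; S → TX TY; S → TY X0; X0 → B X1; X1 → TY TY; A → B X2; X2 → TY B; B → B X3; X3 → TX TX; B → TY TY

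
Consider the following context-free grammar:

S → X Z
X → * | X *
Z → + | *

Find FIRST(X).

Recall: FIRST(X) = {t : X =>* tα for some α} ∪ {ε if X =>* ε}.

We compute FIRST(X) using the standard algorithm.
FIRST(S) = {*}
FIRST(X) = {*}
FIRST(Z) = {*, +}
Therefore, FIRST(X) = {*}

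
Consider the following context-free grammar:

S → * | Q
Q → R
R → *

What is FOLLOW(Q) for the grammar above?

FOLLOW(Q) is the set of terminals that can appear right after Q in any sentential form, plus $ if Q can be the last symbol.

We compute FOLLOW(Q) using the standard algorithm.
FOLLOW(S) starts with {$}.
FIRST(Q) = {*}
FIRST(R) = {*}
FIRST(S) = {*}
FOLLOW(Q) = {$}
FOLLOW(R) = {$}
FOLLOW(S) = {$}
Therefore, FOLLOW(Q) = {$}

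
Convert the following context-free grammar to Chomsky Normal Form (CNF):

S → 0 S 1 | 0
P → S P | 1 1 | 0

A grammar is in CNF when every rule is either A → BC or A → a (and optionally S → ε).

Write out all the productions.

T0 → 0; T1 → 1; S → 0; P → 0; S → T0 X0; X0 → S T1; P → S P; P → T1 T1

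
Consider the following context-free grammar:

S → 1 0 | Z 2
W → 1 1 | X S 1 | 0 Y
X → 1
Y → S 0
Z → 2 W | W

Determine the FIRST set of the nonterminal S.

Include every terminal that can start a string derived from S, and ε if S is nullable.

We compute FIRST(S) using the standard algorithm.
FIRST(S) = {0, 1, 2}
FIRST(W) = {0, 1}
FIRST(X) = {1}
FIRST(Y) = {0, 1, 2}
FIRST(Z) = {0, 1, 2}
Therefore, FIRST(S) = {0, 1, 2}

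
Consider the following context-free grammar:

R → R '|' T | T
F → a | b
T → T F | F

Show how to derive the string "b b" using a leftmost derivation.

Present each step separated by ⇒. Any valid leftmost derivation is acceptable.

R ⇒ T ⇒ T F ⇒ F F ⇒ b F ⇒ b b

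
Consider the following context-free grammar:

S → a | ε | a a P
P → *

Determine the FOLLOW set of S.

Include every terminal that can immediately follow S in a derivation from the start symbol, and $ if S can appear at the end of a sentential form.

We compute FOLLOW(S) using the standard algorithm.
FOLLOW(S) starts with {$}.
FIRST(P) = {*}
FIRST(S) = {a, ε}
FOLLOW(P) = {$}
FOLLOW(S) = {$}
Therefore, FOLLOW(S) = {$}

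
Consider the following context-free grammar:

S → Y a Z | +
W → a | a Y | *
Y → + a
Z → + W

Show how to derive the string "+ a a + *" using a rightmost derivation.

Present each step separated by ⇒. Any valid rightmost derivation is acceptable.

S ⇒ Y a Z ⇒ Y a + W ⇒ Y a + * ⇒ + a a + *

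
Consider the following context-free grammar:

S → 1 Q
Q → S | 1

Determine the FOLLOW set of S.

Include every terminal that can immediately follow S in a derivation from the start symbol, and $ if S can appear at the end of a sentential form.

We compute FOLLOW(S) using the standard algorithm.
FOLLOW(S) starts with {$}.
FIRST(Q) = {1}
FIRST(S) = {1}
FOLLOW(Q) = {$}
FOLLOW(S) = {$}
Therefore, FOLLOW(S) = {$}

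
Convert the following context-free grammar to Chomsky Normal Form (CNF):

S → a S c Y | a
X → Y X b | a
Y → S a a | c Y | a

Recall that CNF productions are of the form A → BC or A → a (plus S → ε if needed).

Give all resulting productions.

TA → a; TC → c; S → a; TB → b; X → a; Y → a; S → TA X0; X0 → S X1; X1 → TC Y; X → Y X2; X2 → X TB; Y → S X3; X3 → TA TA; Y → TC Y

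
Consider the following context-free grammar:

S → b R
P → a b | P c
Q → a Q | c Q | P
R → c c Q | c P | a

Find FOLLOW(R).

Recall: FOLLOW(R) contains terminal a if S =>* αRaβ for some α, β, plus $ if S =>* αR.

We compute FOLLOW(R) using the standard algorithm.
FOLLOW(S) starts with {$}.
FIRST(P) = {a}
FIRST(Q) = {a, c}
FIRST(R) = {a, c}
FIRST(S) = {b}
FOLLOW(P) = {$, c}
FOLLOW(Q) = {$}
FOLLOW(R) = {$}
FOLLOW(S) = {$}
Therefore, FOLLOW(R) = {$}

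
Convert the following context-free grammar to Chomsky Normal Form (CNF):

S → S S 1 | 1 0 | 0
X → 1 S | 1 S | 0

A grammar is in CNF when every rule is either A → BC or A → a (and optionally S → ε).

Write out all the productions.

T1 → 1; T0 → 0; S → 0; X → 0; S → S X0; X0 → S T1; S → T1 T0; X → T1 S; X → T1 S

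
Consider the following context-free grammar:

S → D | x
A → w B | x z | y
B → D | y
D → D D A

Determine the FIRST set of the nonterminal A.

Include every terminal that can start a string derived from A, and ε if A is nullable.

We compute FIRST(A) using the standard algorithm.
FIRST(A) = {w, x, y}
FIRST(B) = {y}
FIRST(D) = {}
FIRST(S) = {x}
Therefore, FIRST(A) = {w, x, y}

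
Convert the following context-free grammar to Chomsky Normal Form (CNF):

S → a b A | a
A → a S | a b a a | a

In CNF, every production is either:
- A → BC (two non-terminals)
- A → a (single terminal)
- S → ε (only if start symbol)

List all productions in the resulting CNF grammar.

TA → a; TB → b; S → a; A → a; S → TA X0; X0 → TB A; A → TA S; A → TA X1; X1 → TB X2; X2 → TA TA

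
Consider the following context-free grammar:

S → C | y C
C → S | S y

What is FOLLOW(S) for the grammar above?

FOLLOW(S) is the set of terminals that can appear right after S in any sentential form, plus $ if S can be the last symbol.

We compute FOLLOW(S) using the standard algorithm.
FOLLOW(S) starts with {$}.
FIRST(C) = {y}
FIRST(S) = {y}
FOLLOW(C) = {$, y}
FOLLOW(S) = {$, y}
Therefore, FOLLOW(S) = {$, y}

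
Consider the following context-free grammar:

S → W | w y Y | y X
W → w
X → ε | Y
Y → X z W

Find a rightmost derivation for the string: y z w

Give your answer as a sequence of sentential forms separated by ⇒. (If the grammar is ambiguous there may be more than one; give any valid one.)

S ⇒ y X ⇒ y Y ⇒ y X z W ⇒ y X z w ⇒ y z w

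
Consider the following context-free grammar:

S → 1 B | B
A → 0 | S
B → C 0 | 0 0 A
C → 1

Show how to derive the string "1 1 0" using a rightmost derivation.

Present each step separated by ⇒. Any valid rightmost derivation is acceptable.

S ⇒ 1 B ⇒ 1 C 0 ⇒ 1 1 0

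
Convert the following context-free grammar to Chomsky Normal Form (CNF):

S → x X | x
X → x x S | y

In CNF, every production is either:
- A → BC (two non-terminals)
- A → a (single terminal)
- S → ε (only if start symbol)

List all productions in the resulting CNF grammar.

TX → x; S → x; X → y; S → TX X; X → TX X0; X0 → TX S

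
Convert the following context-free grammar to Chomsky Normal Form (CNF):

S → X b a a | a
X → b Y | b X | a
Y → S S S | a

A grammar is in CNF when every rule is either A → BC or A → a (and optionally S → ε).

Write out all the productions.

TB → b; TA → a; S → a; X → a; Y → a; S → X X0; X0 → TB X1; X1 → TA TA; X → TB Y; X → TB X; Y → S X2; X2 → S S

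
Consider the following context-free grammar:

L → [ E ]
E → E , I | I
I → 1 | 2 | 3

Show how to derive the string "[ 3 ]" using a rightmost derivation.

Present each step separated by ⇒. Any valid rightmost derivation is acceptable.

L ⇒ [ E ] ⇒ [ I ] ⇒ [ 3 ]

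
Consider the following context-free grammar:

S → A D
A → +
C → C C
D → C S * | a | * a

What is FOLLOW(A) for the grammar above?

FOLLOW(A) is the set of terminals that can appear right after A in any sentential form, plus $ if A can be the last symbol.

We compute FOLLOW(A) using the standard algorithm.
FOLLOW(S) starts with {$}.
FIRST(A) = {+}
FIRST(C) = {}
FIRST(D) = {*, a}
FIRST(S) = {+}
FOLLOW(A) = {*, a}
FOLLOW(C) = {+}
FOLLOW(D) = {$, *}
FOLLOW(S) = {$, *}
Therefore, FOLLOW(A) = {*, a}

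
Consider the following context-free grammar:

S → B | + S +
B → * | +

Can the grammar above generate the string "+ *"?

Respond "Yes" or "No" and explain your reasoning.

No - no valid derivation exists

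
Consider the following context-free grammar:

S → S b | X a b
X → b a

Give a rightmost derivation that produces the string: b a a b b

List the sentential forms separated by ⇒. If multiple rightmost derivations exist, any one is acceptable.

S ⇒ S b ⇒ X a b b ⇒ b a a b b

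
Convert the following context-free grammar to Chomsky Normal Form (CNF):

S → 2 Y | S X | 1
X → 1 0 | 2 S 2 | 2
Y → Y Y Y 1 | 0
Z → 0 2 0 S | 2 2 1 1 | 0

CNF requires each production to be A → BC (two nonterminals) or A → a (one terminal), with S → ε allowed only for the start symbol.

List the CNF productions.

T2 → 2; S → 1; T1 → 1; T0 → 0; X → 2; Y → 0; Z → 0; S → T2 Y; S → S X; X → T1 T0; X → T2 X0; X0 → S T2; Y → Y X1; X1 → Y X2; X2 → Y T1; Z → T0 X3; X3 → T2 X4; X4 → T0 S; Z → T2 X5; X5 → T2 X6; X6 → T1 T1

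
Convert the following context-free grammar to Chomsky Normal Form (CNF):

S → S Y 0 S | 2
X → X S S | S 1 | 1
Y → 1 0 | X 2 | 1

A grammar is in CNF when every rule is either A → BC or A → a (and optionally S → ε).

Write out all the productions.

T0 → 0; S → 2; T1 → 1; X → 1; T2 → 2; Y → 1; S → S X0; X0 → Y X1; X1 → T0 S; X → X X2; X2 → S S; X → S T1; Y → T1 T0; Y → X T2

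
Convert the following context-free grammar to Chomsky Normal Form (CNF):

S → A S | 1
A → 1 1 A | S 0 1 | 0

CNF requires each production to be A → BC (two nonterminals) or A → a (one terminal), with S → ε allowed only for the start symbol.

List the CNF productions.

S → 1; T1 → 1; T0 → 0; A → 0; S → A S; A → T1 X0; X0 → T1 A; A → S X1; X1 → T0 T1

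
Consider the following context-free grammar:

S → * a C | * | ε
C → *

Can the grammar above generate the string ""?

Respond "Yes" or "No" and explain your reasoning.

Yes - a valid derivation exists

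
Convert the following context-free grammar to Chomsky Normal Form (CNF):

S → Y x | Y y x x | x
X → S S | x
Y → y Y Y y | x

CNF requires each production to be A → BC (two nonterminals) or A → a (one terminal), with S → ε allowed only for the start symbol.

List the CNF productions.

TX → x; TY → y; S → x; X → x; Y → x; S → Y TX; S → Y X0; X0 → TY X1; X1 → TX TX; X → S S; Y → TY X2; X2 → Y X3; X3 → Y TY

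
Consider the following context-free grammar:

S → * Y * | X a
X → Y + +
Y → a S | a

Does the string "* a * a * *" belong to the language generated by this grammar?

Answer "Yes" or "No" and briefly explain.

Yes - a valid derivation exists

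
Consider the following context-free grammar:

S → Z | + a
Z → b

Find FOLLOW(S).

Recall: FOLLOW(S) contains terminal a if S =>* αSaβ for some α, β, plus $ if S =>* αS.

We compute FOLLOW(S) using the standard algorithm.
FOLLOW(S) starts with {$}.
FIRST(S) = {+, b}
FIRST(Z) = {b}
FOLLOW(S) = {$}
FOLLOW(Z) = {$}
Therefore, FOLLOW(S) = {$}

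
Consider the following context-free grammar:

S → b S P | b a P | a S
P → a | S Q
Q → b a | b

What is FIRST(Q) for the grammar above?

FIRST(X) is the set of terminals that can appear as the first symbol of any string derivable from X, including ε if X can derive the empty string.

We compute FIRST(Q) using the standard algorithm.
FIRST(P) = {a, b}
FIRST(Q) = {b}
FIRST(S) = {a, b}
Therefore, FIRST(Q) = {b}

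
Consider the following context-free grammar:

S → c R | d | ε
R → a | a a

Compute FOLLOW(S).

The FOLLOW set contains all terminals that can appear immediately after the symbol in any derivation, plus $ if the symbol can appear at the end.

We compute FOLLOW(S) using the standard algorithm.
FOLLOW(S) starts with {$}.
FIRST(R) = {a}
FIRST(S) = {c, d, ε}
FOLLOW(R) = {$}
FOLLOW(S) = {$}
Therefore, FOLLOW(S) = {$}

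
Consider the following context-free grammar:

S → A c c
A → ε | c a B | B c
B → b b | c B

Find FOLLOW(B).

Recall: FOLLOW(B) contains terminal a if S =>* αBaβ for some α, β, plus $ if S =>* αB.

We compute FOLLOW(B) using the standard algorithm.
FOLLOW(S) starts with {$}.
FIRST(A) = {b, c, ε}
FIRST(B) = {b, c}
FIRST(S) = {b, c}
FOLLOW(A) = {c}
FOLLOW(B) = {c}
FOLLOW(S) = {$}
Therefore, FOLLOW(B) = {c}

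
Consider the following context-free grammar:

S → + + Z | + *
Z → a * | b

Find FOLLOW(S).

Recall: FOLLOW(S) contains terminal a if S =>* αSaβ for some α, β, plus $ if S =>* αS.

We compute FOLLOW(S) using the standard algorithm.
FOLLOW(S) starts with {$}.
FIRST(S) = {+}
FIRST(Z) = {a, b}
FOLLOW(S) = {$}
FOLLOW(Z) = {$}
Therefore, FOLLOW(S) = {$}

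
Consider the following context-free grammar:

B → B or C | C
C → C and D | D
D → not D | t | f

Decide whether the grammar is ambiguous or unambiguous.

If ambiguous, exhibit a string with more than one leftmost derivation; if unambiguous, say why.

Unambiguous - every string in the language has a unique leftmost derivation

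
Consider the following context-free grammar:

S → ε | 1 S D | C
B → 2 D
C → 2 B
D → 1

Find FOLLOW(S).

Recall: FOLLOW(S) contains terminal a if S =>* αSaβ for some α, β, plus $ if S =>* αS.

We compute FOLLOW(S) using the standard algorithm.
FOLLOW(S) starts with {$}.
FIRST(B) = {2}
FIRST(C) = {2}
FIRST(D) = {1}
FIRST(S) = {1, 2, ε}
FOLLOW(B) = {$, 1}
FOLLOW(C) = {$, 1}
FOLLOW(D) = {$, 1}
FOLLOW(S) = {$, 1}
Therefore, FOLLOW(S) = {$, 1}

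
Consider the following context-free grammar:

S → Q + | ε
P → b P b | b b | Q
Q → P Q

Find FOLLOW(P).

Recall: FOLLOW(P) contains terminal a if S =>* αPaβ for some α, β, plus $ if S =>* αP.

We compute FOLLOW(P) using the standard algorithm.
FOLLOW(S) starts with {$}.
FIRST(P) = {b}
FIRST(Q) = {b}
FIRST(S) = {b, ε}
FOLLOW(P) = {b}
FOLLOW(Q) = {+, b}
FOLLOW(S) = {$}
Therefore, FOLLOW(P) = {b}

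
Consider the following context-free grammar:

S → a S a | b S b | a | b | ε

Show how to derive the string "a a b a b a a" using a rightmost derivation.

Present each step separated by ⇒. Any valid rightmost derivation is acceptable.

S ⇒ a S a ⇒ a a S a a ⇒ a a b S b a a ⇒ a a b a b a a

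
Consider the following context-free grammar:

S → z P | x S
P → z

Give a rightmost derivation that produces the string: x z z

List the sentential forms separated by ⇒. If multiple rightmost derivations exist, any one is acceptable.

S ⇒ x S ⇒ x z P ⇒ x z z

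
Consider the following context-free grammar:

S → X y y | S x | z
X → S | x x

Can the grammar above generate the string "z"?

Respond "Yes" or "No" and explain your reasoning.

Yes - a valid derivation exists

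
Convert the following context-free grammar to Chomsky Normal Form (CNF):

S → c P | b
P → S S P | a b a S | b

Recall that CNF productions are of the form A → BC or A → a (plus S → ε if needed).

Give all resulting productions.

TC → c; S → b; TA → a; TB → b; P → b; S → TC P; P → S X0; X0 → S P; P → TA X1; X1 → TB X2; X2 → TA S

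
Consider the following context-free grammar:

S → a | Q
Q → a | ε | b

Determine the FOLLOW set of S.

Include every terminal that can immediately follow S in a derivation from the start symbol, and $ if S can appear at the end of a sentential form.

We compute FOLLOW(S) using the standard algorithm.
FOLLOW(S) starts with {$}.
FIRST(Q) = {a, b, ε}
FIRST(S) = {a, b, ε}
FOLLOW(Q) = {$}
FOLLOW(S) = {$}
Therefore, FOLLOW(S) = {$}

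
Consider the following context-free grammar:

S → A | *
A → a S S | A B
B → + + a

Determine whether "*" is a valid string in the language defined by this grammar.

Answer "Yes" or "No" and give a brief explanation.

Yes - a valid derivation exists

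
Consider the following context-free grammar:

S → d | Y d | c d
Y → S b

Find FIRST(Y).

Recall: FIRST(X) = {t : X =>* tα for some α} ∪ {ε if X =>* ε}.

We compute FIRST(Y) using the standard algorithm.
FIRST(S) = {c, d}
FIRST(Y) = {c, d}
Therefore, FIRST(Y) = {c, d}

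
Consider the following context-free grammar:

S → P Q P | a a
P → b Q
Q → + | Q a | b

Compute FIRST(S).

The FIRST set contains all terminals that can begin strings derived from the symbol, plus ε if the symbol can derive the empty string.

We compute FIRST(S) using the standard algorithm.
FIRST(P) = {b}
FIRST(Q) = {+, b}
FIRST(S) = {a, b}
Therefore, FIRST(S) = {a, b}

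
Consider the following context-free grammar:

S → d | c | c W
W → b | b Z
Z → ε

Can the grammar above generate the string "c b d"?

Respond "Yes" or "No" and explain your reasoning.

No - no valid derivation exists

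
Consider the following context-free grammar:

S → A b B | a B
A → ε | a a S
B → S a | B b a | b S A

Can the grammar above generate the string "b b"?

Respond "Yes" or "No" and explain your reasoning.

No - no valid derivation exists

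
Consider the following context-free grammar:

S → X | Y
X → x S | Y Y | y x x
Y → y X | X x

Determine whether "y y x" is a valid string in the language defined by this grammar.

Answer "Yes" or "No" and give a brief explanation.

No - no valid derivation exists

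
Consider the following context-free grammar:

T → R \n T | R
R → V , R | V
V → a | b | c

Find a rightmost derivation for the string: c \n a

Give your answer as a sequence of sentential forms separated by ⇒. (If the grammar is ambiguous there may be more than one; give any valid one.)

T ⇒ R \n T ⇒ R \n R ⇒ R \n V ⇒ R \n a ⇒ V \n a ⇒ c \n a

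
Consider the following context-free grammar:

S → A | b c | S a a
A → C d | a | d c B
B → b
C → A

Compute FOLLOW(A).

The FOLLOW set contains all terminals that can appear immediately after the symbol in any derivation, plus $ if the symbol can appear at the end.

We compute FOLLOW(A) using the standard algorithm.
FOLLOW(S) starts with {$}.
FIRST(A) = {a, d}
FIRST(B) = {b}
FIRST(C) = {a, d}
FIRST(S) = {a, b, d}
FOLLOW(A) = {$, a, d}
FOLLOW(B) = {$, a, d}
FOLLOW(C) = {d}
FOLLOW(S) = {$, a}
Therefore, FOLLOW(A) = {$, a, d}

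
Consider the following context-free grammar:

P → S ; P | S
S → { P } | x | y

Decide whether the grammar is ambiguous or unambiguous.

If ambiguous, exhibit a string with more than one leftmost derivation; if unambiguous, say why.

Unambiguous - every string in the language has a unique leftmost derivation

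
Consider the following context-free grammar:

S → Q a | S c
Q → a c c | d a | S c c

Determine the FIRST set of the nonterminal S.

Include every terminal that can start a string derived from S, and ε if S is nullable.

We compute FIRST(S) using the standard algorithm.
FIRST(Q) = {a, d}
FIRST(S) = {a, d}
Therefore, FIRST(S) = {a, d}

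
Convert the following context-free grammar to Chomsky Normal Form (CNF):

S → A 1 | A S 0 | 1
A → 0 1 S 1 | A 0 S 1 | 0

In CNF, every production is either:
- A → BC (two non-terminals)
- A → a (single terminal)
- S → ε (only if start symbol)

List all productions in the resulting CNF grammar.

T1 → 1; T0 → 0; S → 1; A → 0; S → A T1; S → A X0; X0 → S T0; A → T0 X1; X1 → T1 X2; X2 → S T1; A → A X3; X3 → T0 X4; X4 → S T1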